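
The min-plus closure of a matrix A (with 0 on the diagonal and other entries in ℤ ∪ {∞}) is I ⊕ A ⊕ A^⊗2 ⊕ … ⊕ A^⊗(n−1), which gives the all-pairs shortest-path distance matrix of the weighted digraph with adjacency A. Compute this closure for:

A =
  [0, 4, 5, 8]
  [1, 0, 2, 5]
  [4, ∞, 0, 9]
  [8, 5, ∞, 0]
Closure =
  [0, 4, 5, 8]
  [1, 0, 2, 5]
  [4, 8, 0, 9]
  [6, 5, 7, 0]

This is the Floyd-Warshall all-pairs shortest-path computation. For each intermediate vertex k = 0, 1, …, 3, update dist[i][j] ← min(dist[i][j], dist[i][k] + dist[k][j]). The final matrix gives, for each (i, j), the minimum total weight of any directed path from i to j (possibly empty when i = j).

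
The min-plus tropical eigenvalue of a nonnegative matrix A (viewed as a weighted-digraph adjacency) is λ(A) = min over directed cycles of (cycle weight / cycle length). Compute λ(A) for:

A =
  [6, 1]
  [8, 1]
λ(A) = 1

Enumerate directed cycles and compute their means (weight / length). Sample:
  cycle 0 → 0: weight = 6, length = 1, mean = 6/1 ≈ 6.000
  cycle 1 → 1: weight = 1, length = 1, mean = 1/1 ≈ 1.000
  cycle 0 → 1 → 0: weight = 9, length = 2, mean = 9/2 ≈ 4.500
  cycle 1 → 0 → 1: weight = 9, length = 2, mean = 9/2 ≈ 4.500
Minimum mean = 1.000, attained e.g. along the cycle 1 → 1 with weight 1 and length 1. So λ(A) = 1/1 = 1.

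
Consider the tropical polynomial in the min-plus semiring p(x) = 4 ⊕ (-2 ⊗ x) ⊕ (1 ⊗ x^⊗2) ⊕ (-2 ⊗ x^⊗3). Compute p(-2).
p(-2) = -8

A tropical monomial a ⊗ x^⊗i evaluates to a + i · x. Evaluating each term at x = -2:
  Term 0 contributes 4 + 0 · -2 = 4
  Term 1 contributes -2 + 1 · -2 = -4
  Term 2 contributes 1 + 2 · -2 = -3
  Term 3 contributes -2 + 3 · -2 = -8
p(-2) = ⊕ of these = min[4, -4, -3, -8] = -8.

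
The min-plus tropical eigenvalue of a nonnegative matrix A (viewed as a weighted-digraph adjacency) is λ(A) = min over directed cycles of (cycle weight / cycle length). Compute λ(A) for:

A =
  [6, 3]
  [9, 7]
λ(A) = 6

Enumerate directed cycles and compute their means (weight / length). Sample:
  cycle 0 → 0: weight = 6, length = 1, mean = 6/1 ≈ 6.000
  cycle 1 → 1: weight = 7, length = 1, mean = 7/1 ≈ 7.000
  cycle 0 → 1 → 0: weight = 12, length = 2, mean = 12/2 ≈ 6.000
  cycle 1 → 0 → 1: weight = 12, length = 2, mean = 12/2 ≈ 6.000
Minimum mean = 6.000, attained e.g. along the cycle 0 → 0 with weight 6 and length 1. So λ(A) = 6/1 = 6.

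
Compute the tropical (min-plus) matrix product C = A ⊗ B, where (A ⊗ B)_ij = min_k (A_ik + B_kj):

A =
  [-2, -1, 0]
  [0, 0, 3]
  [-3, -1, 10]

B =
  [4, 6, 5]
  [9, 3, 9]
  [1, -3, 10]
A ⊗ B =
  [1, -3, 3]
  [4, 0, 5]
  [1, 2, 2]

Apply the min-plus product entry-by-entry:
  C[0][0] = min over k of (A[0][0] + B[0][0] = -2 + 4 = 2, A[0][1] + B[1][0] = -1 + 9 = 8, A[0][2] + B[2][0] = 0 + 1 = 1) = 1 (attained at k = 2)
  C[0][1] = min over k of (A[0][0] + B[0][1] = -2 + 6 = 4, A[0][1] + B[1][1] = -1 + 3 = 2, A[0][2] + B[2][1] = 0 + -3 = -3) = -3 (attained at k = 2)
  C[0][2] = min over k of (A[0][0] + B[0][2] = -2 + 5 = 3, A[0][1] + B[1][2] = -1 + 9 = 8, A[0][2] + B[2][2] = 0 + 10 = 10) = 3 (attained at k = 0)
  C[1][0] = min over k of (A[1][0] + B[0][0] = 0 + 4 = 4, A[1][1] + B[1][0] = 0 + 9 = 9, A[1][2] + B[2][0] = 3 + 1 = 4) = 4 (attained at k = 0)
  C[1][1] = min over k of (A[1][0] + B[0][1] = 0 + 6 = 6, A[1][1] + B[1][1] = 0 + 3 = 3, A[1][2] + B[2][1] = 3 + -3 = 0) = 0 (attained at k = 2)
  C[1][2] = min over k of (A[1][0] + B[0][2] = 0 + 5 = 5, A[1][1] + B[1][2] = 0 + 9 = 9, A[1][2] + B[2][2] = 3 + 10 = 13) = 5 (attained at k = 0)
  C[2][0] = min over k of (A[2][0] + B[0][0] = -3 + 4 = 1, A[2][1] + B[1][0] = -1 + 9 = 8, A[2][2] + B[2][0] = 10 + 1 = 11) = 1 (attained at k = 0)
  C[2][1] = min over k of (A[2][0] + B[0][1] = -3 + 6 = 3, A[2][1] + B[1][1] = -1 + 3 = 2, A[2][2] + B[2][1] = 10 + -3 = 7) = 2 (attained at k = 1)
  C[2][2] = min over k of (A[2][0] + B[0][2] = -3 + 5 = 2, A[2][1] + B[1][2] = -1 + 9 = 8, A[2][2] + B[2][2] = 10 + 10 = 20) = 2 (attained at k = 0)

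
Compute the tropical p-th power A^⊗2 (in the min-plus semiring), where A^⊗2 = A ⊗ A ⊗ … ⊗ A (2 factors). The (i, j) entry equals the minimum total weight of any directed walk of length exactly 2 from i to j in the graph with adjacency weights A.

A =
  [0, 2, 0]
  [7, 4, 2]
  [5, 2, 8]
A^⊗2 =
  [0, 2, 0]
  [7, 4, 6]
  [5, 6, 4]

Each entry (A^⊗2)_ij equals the minimum over all length-2 walks i = v_0 → v_1 → … → v_2 = j of Σ_t A[v_t][v_{t+1}]. For example, for (i, j) = (0, 2) we minimise over 3 possible intermediate vertex sequences; the minimum is 0, attained along the walk 0 → 0 → 2.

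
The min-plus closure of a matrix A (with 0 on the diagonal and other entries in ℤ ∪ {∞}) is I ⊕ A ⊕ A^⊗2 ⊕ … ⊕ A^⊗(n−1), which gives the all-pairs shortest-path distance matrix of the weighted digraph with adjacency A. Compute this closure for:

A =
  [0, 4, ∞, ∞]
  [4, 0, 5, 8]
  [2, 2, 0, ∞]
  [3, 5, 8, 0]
Closure =
  [0, 4, 9, 12]
  [4, 0, 5, 8]
  [2, 2, 0, 10]
  [3, 5, 8, 0]

This is the Floyd-Warshall all-pairs shortest-path computation. For each intermediate vertex k = 0, 1, …, 3, update dist[i][j] ← min(dist[i][j], dist[i][k] + dist[k][j]). The final matrix gives, for each (i, j), the minimum total weight of any directed path from i to j (possibly empty when i = j).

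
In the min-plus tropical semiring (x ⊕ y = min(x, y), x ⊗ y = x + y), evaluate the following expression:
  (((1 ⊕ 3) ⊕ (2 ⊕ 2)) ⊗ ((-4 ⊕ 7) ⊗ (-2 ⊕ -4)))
(((1 ⊕ 3) ⊕ (2 ⊕ 2)) ⊗ ((-4 ⊕ 7) ⊗ (-2 ⊕ -4))) = -7

Expand innermost to outermost. Recall ⊕ takes the minimum of its arguments and ⊗ takes their sum. Working out the expression (((1 ⊕ 3) ⊕ (2 ⊕ 2)) ⊗ ((-4 ⊕ 7) ⊗ (-2 ⊕ -4))) gives -7.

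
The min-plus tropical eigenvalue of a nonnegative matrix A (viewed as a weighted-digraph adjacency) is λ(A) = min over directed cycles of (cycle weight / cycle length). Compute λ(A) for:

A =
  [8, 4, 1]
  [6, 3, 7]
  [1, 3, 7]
λ(A) = 1

Enumerate directed cycles and compute their means (weight / length). Sample:
  cycle 0 → 0: weight = 8, length = 1, mean = 8/1 ≈ 8.000
  cycle 1 → 1: weight = 3, length = 1, mean = 3/1 ≈ 3.000
  cycle 2 → 2: weight = 7, length = 1, mean = 7/1 ≈ 7.000
  cycle 0 → 1 → 0: weight = 10, length = 2, mean = 10/2 ≈ 5.000
  cycle 0 → 2 → 0: weight = 2, length = 2, mean = 2/2 ≈ 1.000
  cycle 1 → 0 → 1: weight = 10, length = 2, mean = 10/2 ≈ 5.000
Minimum mean = 1.000, attained e.g. along the cycle 0 → 2 → 0 with weight 2 and length 2. So λ(A) = 2/2 = 1.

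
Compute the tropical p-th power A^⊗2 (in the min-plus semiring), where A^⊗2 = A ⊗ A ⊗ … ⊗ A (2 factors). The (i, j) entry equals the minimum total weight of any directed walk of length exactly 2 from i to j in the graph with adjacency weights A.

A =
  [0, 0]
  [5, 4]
A^⊗2 =
  [0, 0]
  [5, 5]

Each entry (A^⊗2)_ij equals the minimum over all length-2 walks i = v_0 → v_1 → … → v_2 = j of Σ_t A[v_t][v_{t+1}]. For example, for (i, j) = (0, 1) we minimise over 2 possible intermediate vertex sequences; the minimum is 0, attained along the walk 0 → 0 → 1.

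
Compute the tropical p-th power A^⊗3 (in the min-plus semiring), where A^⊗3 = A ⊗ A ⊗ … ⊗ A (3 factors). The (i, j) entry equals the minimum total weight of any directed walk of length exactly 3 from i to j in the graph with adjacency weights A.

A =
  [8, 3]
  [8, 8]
A^⊗3 =
  [19, 14]
  [19, 19]

Each entry (A^⊗3)_ij equals the minimum over all length-3 walks i = v_0 → v_1 → … → v_3 = j of Σ_t A[v_t][v_{t+1}]. For example, for (i, j) = (0, 1) we minimise over 4 possible intermediate vertex sequences; the minimum is 14, attained along the walk 0 → 1 → 0 → 1.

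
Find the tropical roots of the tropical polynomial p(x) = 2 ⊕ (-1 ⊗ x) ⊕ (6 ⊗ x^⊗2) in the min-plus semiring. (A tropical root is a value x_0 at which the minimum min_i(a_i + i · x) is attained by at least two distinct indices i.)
Roots: {-7, 3}

Each tropical root is a break point of the lower envelope of the lines y = a_i + i · x (there are 3 lines, with slopes 0, 1, ..., 2). Only the lines that attain the minimum somewhere contribute to roots; other lines are dominated. Here the surviving (envelope) indices are i = 2, i = 1, i = 0.
Intersections between consecutive envelope lines give the roots: for adjacent envelope indices i < j the intersection is x = (a_i − a_j) / (j − i). Reading off the sorted break points: {-7, 3}.
Verification: at each break x_0, at least two indices attain the minimum of min_i(a_i + i · x_0).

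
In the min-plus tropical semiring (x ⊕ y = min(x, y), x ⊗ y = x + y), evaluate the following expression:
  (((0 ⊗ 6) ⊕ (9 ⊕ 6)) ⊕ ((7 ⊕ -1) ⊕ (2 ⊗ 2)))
(((0 ⊗ 6) ⊕ (9 ⊕ 6)) ⊕ ((7 ⊕ -1) ⊕ (2 ⊗ 2))) = -1

Expand innermost to outermost. Recall ⊕ takes the minimum of its arguments and ⊗ takes their sum. Working out the expression (((0 ⊗ 6) ⊕ (9 ⊕ 6)) ⊕ ((7 ⊕ -1) ⊕ (2 ⊗ 2))) gives -1.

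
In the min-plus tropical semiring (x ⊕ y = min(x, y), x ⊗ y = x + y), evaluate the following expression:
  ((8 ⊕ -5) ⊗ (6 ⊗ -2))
((8 ⊕ -5) ⊗ (6 ⊗ -2)) = -1

Expand innermost to outermost. Recall ⊕ takes the minimum of its arguments and ⊗ takes their sum. Working out the expression ((8 ⊕ -5) ⊗ (6 ⊗ -2)) gives -1.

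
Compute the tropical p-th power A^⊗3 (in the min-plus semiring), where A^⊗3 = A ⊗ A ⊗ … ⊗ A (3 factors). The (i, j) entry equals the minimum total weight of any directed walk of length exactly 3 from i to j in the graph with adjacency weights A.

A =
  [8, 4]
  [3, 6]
A^⊗3 =
  [13, 11]
  [10, 13]

Each entry (A^⊗3)_ij equals the minimum over all length-3 walks i = v_0 → v_1 → … → v_3 = j of Σ_t A[v_t][v_{t+1}]. For example, for (i, j) = (0, 1) we minimise over 4 possible intermediate vertex sequences; the minimum is 11, attained along the walk 0 → 1 → 0 → 1.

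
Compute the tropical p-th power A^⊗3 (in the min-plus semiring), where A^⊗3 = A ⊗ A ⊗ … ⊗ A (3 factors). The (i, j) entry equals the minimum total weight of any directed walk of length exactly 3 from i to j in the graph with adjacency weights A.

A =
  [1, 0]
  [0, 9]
A^⊗3 =
  [1, 0]
  [0, 1]

Each entry (A^⊗3)_ij equals the minimum over all length-3 walks i = v_0 → v_1 → … → v_3 = j of Σ_t A[v_t][v_{t+1}]. For example, for (i, j) = (0, 1) we minimise over 4 possible intermediate vertex sequences; the minimum is 0, attained along the walk 0 → 1 → 0 → 1.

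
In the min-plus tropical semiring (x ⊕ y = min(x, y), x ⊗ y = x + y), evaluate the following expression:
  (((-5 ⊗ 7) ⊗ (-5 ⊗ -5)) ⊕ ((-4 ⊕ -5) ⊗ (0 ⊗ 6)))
(((-5 ⊗ 7) ⊗ (-5 ⊗ -5)) ⊕ ((-4 ⊕ -5) ⊗ (0 ⊗ 6))) = -8

Expand innermost to outermost. Recall ⊕ takes the minimum of its arguments and ⊗ takes their sum. Working out the expression (((-5 ⊗ 7) ⊗ (-5 ⊗ -5)) ⊕ ((-4 ⊕ -5) ⊗ (0 ⊗ 6))) gives -8.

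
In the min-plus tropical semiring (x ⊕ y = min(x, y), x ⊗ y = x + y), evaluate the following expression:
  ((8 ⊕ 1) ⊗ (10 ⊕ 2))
((8 ⊕ 1) ⊗ (10 ⊕ 2)) = 3

Expand innermost to outermost. Recall ⊕ takes the minimum of its arguments and ⊗ takes their sum. Working out the expression ((8 ⊕ 1) ⊗ (10 ⊕ 2)) gives 3.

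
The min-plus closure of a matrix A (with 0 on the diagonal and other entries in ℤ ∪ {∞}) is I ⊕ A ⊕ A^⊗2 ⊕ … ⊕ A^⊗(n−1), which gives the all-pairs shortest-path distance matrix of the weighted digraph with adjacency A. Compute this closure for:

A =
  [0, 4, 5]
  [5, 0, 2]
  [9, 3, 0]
Closure =
  [0, 4, 5]
  [5, 0, 2]
  [8, 3, 0]

This is the Floyd-Warshall all-pairs shortest-path computation. For each intermediate vertex k = 0, 1, …, 2, update dist[i][j] ← min(dist[i][j], dist[i][k] + dist[k][j]). The final matrix gives, for each (i, j), the minimum total weight of any directed path from i to j (possibly empty when i = j).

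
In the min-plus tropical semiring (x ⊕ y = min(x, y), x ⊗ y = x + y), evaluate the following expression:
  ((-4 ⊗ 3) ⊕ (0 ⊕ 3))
((-4 ⊗ 3) ⊕ (0 ⊕ 3)) = -1

Expand innermost to outermost. Recall ⊕ takes the minimum of its arguments and ⊗ takes their sum. Working out the expression ((-4 ⊗ 3) ⊕ (0 ⊕ 3)) gives -1.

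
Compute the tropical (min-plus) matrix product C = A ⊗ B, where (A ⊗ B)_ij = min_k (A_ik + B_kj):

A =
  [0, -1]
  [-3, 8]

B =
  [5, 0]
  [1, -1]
A ⊗ B =
  [0, -2]
  [2, -3]

Apply the min-plus product entry-by-entry:
  C[0][0] = min over k of (A[0][0] + B[0][0] = 0 + 5 = 5, A[0][1] + B[1][0] = -1 + 1 = 0) = 0 (attained at k = 1)
  C[0][1] = min over k of (A[0][0] + B[0][1] = 0 + 0 = 0, A[0][1] + B[1][1] = -1 + -1 = -2) = -2 (attained at k = 1)
  C[1][0] = min over k of (A[1][0] + B[0][0] = -3 + 5 = 2, A[1][1] + B[1][0] = 8 + 1 = 9) = 2 (attained at k = 0)
  C[1][1] = min over k of (A[1][0] + B[0][1] = -3 + 0 = -3, A[1][1] + B[1][1] = 8 + -1 = 7) = -3 (attained at k = 0)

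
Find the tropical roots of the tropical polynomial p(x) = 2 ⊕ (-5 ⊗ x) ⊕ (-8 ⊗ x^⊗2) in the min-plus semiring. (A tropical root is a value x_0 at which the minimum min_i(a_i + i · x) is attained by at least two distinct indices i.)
Roots: {3, 7}

Each tropical root is a break point of the lower envelope of the lines y = a_i + i · x (there are 3 lines, with slopes 0, 1, ..., 2). Only the lines that attain the minimum somewhere contribute to roots; other lines are dominated. Here the surviving (envelope) indices are i = 2, i = 1, i = 0.
Intersections between consecutive envelope lines give the roots: for adjacent envelope indices i < j the intersection is x = (a_i − a_j) / (j − i). Reading off the sorted break points: {3, 7}.
Verification: at each break x_0, at least two indices attain the minimum of min_i(a_i + i · x_0).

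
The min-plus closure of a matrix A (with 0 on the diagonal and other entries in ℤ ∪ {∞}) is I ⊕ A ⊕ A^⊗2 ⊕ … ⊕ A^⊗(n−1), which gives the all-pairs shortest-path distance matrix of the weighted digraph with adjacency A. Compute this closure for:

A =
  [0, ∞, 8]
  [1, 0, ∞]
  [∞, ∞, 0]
Closure =
  [0, ∞, 8]
  [1, 0, 9]
  [∞, ∞, 0]

This is the Floyd-Warshall all-pairs shortest-path computation. For each intermediate vertex k = 0, 1, …, 2, update dist[i][j] ← min(dist[i][j], dist[i][k] + dist[k][j]). The final matrix gives, for each (i, j), the minimum total weight of any directed path from i to j (possibly empty when i = j).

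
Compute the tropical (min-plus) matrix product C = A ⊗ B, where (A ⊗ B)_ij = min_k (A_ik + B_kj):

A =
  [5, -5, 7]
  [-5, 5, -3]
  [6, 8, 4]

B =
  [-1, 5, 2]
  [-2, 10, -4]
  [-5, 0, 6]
A ⊗ B =
  [-7, 5, -9]
  [-8, -3, -3]
  [-1, 4, 4]

Apply the min-plus product entry-by-entry:
  C[0][0] = min over k of (A[0][0] + B[0][0] = 5 + -1 = 4, A[0][1] + B[1][0] = -5 + -2 = -7, A[0][2] + B[2][0] = 7 + -5 = 2) = -7 (attained at k = 1)
  C[0][1] = min over k of (A[0][0] + B[0][1] = 5 + 5 = 10, A[0][1] + B[1][1] = -5 + 10 = 5, A[0][2] + B[2][1] = 7 + 0 = 7) = 5 (attained at k = 1)
  C[0][2] = min over k of (A[0][0] + B[0][2] = 5 + 2 = 7, A[0][1] + B[1][2] = -5 + -4 = -9, A[0][2] + B[2][2] = 7 + 6 = 13) = -9 (attained at k = 1)
  C[1][0] = min over k of (A[1][0] + B[0][0] = -5 + -1 = -6, A[1][1] + B[1][0] = 5 + -2 = 3, A[1][2] + B[2][0] = -3 + -5 = -8) = -8 (attained at k = 2)
  C[1][1] = min over k of (A[1][0] + B[0][1] = -5 + 5 = 0, A[1][1] + B[1][1] = 5 + 10 = 15, A[1][2] + B[2][1] = -3 + 0 = -3) = -3 (attained at k = 2)
  C[1][2] = min over k of (A[1][0] + B[0][2] = -5 + 2 = -3, A[1][1] + B[1][2] = 5 + -4 = 1, A[1][2] + B[2][2] = -3 + 6 = 3) = -3 (attained at k = 0)
  C[2][0] = min over k of (A[2][0] + B[0][0] = 6 + -1 = 5, A[2][1] + B[1][0] = 8 + -2 = 6, A[2][2] + B[2][0] = 4 + -5 = -1) = -1 (attained at k = 2)
  C[2][1] = min over k of (A[2][0] + B[0][1] = 6 + 5 = 11, A[2][1] + B[1][1] = 8 + 10 = 18, A[2][2] + B[2][1] = 4 + 0 = 4) = 4 (attained at k = 2)
  C[2][2] = min over k of (A[2][0] + B[0][2] = 6 + 2 = 8, A[2][1] + B[1][2] = 8 + -4 = 4, A[2][2] + B[2][2] = 4 + 6 = 10) = 4 (attained at k = 1)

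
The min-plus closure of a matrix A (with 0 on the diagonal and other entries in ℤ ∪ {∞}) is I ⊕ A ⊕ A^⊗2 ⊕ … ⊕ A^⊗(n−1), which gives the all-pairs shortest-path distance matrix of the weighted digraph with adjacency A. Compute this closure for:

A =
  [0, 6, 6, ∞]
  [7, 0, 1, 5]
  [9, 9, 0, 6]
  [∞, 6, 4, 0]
Closure =
  [0, 6, 6, 11]
  [7, 0, 1, 5]
  [9, 9, 0, 6]
  [13, 6, 4, 0]

This is the Floyd-Warshall all-pairs shortest-path computation. For each intermediate vertex k = 0, 1, …, 3, update dist[i][j] ← min(dist[i][j], dist[i][k] + dist[k][j]). The final matrix gives, for each (i, j), the minimum total weight of any directed path from i to j (possibly empty when i = j).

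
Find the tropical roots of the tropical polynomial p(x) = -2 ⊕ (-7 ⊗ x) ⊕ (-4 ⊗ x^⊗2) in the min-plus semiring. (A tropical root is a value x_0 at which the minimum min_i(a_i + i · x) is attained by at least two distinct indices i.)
Roots: {-3, 5}

Each tropical root is a break point of the lower envelope of the lines y = a_i + i · x (there are 3 lines, with slopes 0, 1, ..., 2). Only the lines that attain the minimum somewhere contribute to roots; other lines are dominated. Here the surviving (envelope) indices are i = 2, i = 1, i = 0.
Intersections between consecutive envelope lines give the roots: for adjacent envelope indices i < j the intersection is x = (a_i − a_j) / (j − i). Reading off the sorted break points: {-3, 5}.
Verification: at each break x_0, at least two indices attain the minimum of min_i(a_i + i · x_0).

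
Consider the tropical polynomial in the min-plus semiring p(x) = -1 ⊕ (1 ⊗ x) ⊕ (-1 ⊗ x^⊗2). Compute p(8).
p(8) = -1

A tropical monomial a ⊗ x^⊗i evaluates to a + i · x. Evaluating each term at x = 8:
  Term 0 contributes -1 + 0 · 8 = -1
  Term 1 contributes 1 + 1 · 8 = 9
  Term 2 contributes -1 + 2 · 8 = 15
p(8) = ⊕ of these = min[-1, 9, 15] = -1.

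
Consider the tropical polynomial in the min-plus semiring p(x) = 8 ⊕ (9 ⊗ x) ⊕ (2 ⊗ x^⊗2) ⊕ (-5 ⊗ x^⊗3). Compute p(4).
p(4) = 7

A tropical monomial a ⊗ x^⊗i evaluates to a + i · x. Evaluating each term at x = 4:
  Term 0 contributes 8 + 0 · 4 = 8
  Term 1 contributes 9 + 1 · 4 = 13
  Term 2 contributes 2 + 2 · 4 = 10
  Term 3 contributes -5 + 3 · 4 = 7
p(4) = ⊕ of these = min[8, 13, 10, 7] = 7.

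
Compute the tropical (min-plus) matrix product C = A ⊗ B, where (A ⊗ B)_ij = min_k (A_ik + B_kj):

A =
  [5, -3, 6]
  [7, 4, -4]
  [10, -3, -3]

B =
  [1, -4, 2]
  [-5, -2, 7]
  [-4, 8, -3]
A ⊗ B =
  [-8, -5, 3]
  [-8, 2, -7]
  [-8, -5, -6]

Apply the min-plus product entry-by-entry:
  C[0][0] = min over k of (A[0][0] + B[0][0] = 5 + 1 = 6, A[0][1] + B[1][0] = -3 + -5 = -8, A[0][2] + B[2][0] = 6 + -4 = 2) = -8 (attained at k = 1)
  C[0][1] = min over k of (A[0][0] + B[0][1] = 5 + -4 = 1, A[0][1] + B[1][1] = -3 + -2 = -5, A[0][2] + B[2][1] = 6 + 8 = 14) = -5 (attained at k = 1)
  C[0][2] = min over k of (A[0][0] + B[0][2] = 5 + 2 = 7, A[0][1] + B[1][2] = -3 + 7 = 4, A[0][2] + B[2][2] = 6 + -3 = 3) = 3 (attained at k = 2)
  C[1][0] = min over k of (A[1][0] + B[0][0] = 7 + 1 = 8, A[1][1] + B[1][0] = 4 + -5 = -1, A[1][2] + B[2][0] = -4 + -4 = -8) = -8 (attained at k = 2)
  C[1][1] = min over k of (A[1][0] + B[0][1] = 7 + -4 = 3, A[1][1] + B[1][1] = 4 + -2 = 2, A[1][2] + B[2][1] = -4 + 8 = 4) = 2 (attained at k = 1)
  C[1][2] = min over k of (A[1][0] + B[0][2] = 7 + 2 = 9, A[1][1] + B[1][2] = 4 + 7 = 11, A[1][2] + B[2][2] = -4 + -3 = -7) = -7 (attained at k = 2)
  C[2][0] = min over k of (A[2][0] + B[0][0] = 10 + 1 = 11, A[2][1] + B[1][0] = -3 + -5 = -8, A[2][2] + B[2][0] = -3 + -4 = -7) = -8 (attained at k = 1)
  C[2][1] = min over k of (A[2][0] + B[0][1] = 10 + -4 = 6, A[2][1] + B[1][1] = -3 + -2 = -5, A[2][2] + B[2][1] = -3 + 8 = 5) = -5 (attained at k = 1)
  C[2][2] = min over k of (A[2][0] + B[0][2] = 10 + 2 = 12, A[2][1] + B[1][2] = -3 + 7 = 4, A[2][2] + B[2][2] = -3 + -3 = -6) = -6 (attained at k = 2)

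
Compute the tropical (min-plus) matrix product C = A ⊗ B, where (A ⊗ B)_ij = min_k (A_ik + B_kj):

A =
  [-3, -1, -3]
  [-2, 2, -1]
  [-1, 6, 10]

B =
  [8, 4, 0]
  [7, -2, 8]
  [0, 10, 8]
A ⊗ B =
  [-3, -3, -3]
  [-1, 0, -2]
  [7, 3, -1]

Apply the min-plus product entry-by-entry:
  C[0][0] = min over k of (A[0][0] + B[0][0] = -3 + 8 = 5, A[0][1] + B[1][0] = -1 + 7 = 6, A[0][2] + B[2][0] = -3 + 0 = -3) = -3 (attained at k = 2)
  C[0][1] = min over k of (A[0][0] + B[0][1] = -3 + 4 = 1, A[0][1] + B[1][1] = -1 + -2 = -3, A[0][2] + B[2][1] = -3 + 10 = 7) = -3 (attained at k = 1)
  C[0][2] = min over k of (A[0][0] + B[0][2] = -3 + 0 = -3, A[0][1] + B[1][2] = -1 + 8 = 7, A[0][2] + B[2][2] = -3 + 8 = 5) = -3 (attained at k = 0)
  C[1][0] = min over k of (A[1][0] + B[0][0] = -2 + 8 = 6, A[1][1] + B[1][0] = 2 + 7 = 9, A[1][2] + B[2][0] = -1 + 0 = -1) = -1 (attained at k = 2)
  C[1][1] = min over k of (A[1][0] + B[0][1] = -2 + 4 = 2, A[1][1] + B[1][1] = 2 + -2 = 0, A[1][2] + B[2][1] = -1 + 10 = 9) = 0 (attained at k = 1)
  C[1][2] = min over k of (A[1][0] + B[0][2] = -2 + 0 = -2, A[1][1] + B[1][2] = 2 + 8 = 10, A[1][2] + B[2][2] = -1 + 8 = 7) = -2 (attained at k = 0)
  C[2][0] = min over k of (A[2][0] + B[0][0] = -1 + 8 = 7, A[2][1] + B[1][0] = 6 + 7 = 13, A[2][2] + B[2][0] = 10 + 0 = 10) = 7 (attained at k = 0)
  C[2][1] = min over k of (A[2][0] + B[0][1] = -1 + 4 = 3, A[2][1] + B[1][1] = 6 + -2 = 4, A[2][2] + B[2][1] = 10 + 10 = 20) = 3 (attained at k = 0)
  C[2][2] = min over k of (A[2][0] + B[0][2] = -1 + 0 = -1, A[2][1] + B[1][2] = 6 + 8 = 14, A[2][2] + B[2][2] = 10 + 8 = 18) = -1 (attained at k = 0)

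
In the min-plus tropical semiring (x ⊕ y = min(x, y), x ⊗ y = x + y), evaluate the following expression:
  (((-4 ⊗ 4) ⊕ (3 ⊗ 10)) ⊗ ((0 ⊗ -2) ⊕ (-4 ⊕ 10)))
(((-4 ⊗ 4) ⊕ (3 ⊗ 10)) ⊗ ((0 ⊗ -2) ⊕ (-4 ⊕ 10))) = -4

Expand innermost to outermost. Recall ⊕ takes the minimum of its arguments and ⊗ takes their sum. Working out the expression (((-4 ⊗ 4) ⊕ (3 ⊗ 10)) ⊗ ((0 ⊗ -2) ⊕ (-4 ⊕ 10))) gives -4.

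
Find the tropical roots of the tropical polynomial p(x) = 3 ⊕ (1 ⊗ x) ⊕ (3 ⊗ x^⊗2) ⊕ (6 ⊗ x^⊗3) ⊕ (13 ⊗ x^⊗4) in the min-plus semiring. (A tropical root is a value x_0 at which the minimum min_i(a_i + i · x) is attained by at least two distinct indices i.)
Roots: {-7, -3, -2, 2}

Each tropical root is a break point of the lower envelope of the lines y = a_i + i · x (there are 5 lines, with slopes 0, 1, ..., 4). Only the lines that attain the minimum somewhere contribute to roots; other lines are dominated. Here the surviving (envelope) indices are i = 4, i = 3, i = 2, i = 1, i = 0.
Intersections between consecutive envelope lines give the roots: for adjacent envelope indices i < j the intersection is x = (a_i − a_j) / (j − i). Reading off the sorted break points: {-7, -3, -2, 2}.
Verification: at each break x_0, at least two indices attain the minimum of min_i(a_i + i · x_0).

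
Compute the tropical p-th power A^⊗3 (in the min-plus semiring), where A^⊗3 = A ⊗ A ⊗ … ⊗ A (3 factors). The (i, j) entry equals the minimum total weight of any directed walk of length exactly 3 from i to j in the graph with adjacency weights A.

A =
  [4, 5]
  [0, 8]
A^⊗3 =
  [9, 10]
  [5, 9]

Each entry (A^⊗3)_ij equals the minimum over all length-3 walks i = v_0 → v_1 → … → v_3 = j of Σ_t A[v_t][v_{t+1}]. For example, for (i, j) = (0, 1) we minimise over 4 possible intermediate vertex sequences; the minimum is 10, attained along the walk 0 → 1 → 0 → 1.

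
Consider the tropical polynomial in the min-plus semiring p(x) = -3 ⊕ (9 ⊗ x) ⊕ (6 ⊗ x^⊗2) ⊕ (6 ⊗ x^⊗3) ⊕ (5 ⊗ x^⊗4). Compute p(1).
p(1) = -3

A tropical monomial a ⊗ x^⊗i evaluates to a + i · x. Evaluating each term at x = 1:
  Term 0 contributes -3 + 0 · 1 = -3
  Term 1 contributes 9 + 1 · 1 = 10
  Term 2 contributes 6 + 2 · 1 = 8
  Term 3 contributes 6 + 3 · 1 = 9
  Term 4 contributes 5 + 4 · 1 = 9
p(1) = ⊕ of these = min[-3, 10, 8, 9, 9] = -3.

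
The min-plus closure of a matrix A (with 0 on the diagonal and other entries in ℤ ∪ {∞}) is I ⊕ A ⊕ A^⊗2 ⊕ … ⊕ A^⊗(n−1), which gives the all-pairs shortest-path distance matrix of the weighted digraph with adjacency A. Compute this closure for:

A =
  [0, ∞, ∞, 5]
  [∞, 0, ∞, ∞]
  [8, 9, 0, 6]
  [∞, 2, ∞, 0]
Closure =
  [0, 7, ∞, 5]
  [∞, 0, ∞, ∞]
  [8, 8, 0, 6]
  [∞, 2, ∞, 0]

This is the Floyd-Warshall all-pairs shortest-path computation. For each intermediate vertex k = 0, 1, …, 3, update dist[i][j] ← min(dist[i][j], dist[i][k] + dist[k][j]). The final matrix gives, for each (i, j), the minimum total weight of any directed path from i to j (possibly empty when i = j).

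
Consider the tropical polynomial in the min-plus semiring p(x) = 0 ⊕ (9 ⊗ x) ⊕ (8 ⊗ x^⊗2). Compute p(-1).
p(-1) = 0

A tropical monomial a ⊗ x^⊗i evaluates to a + i · x. Evaluating each term at x = -1:
  Term 0 contributes 0 + 0 · -1 = 0
  Term 1 contributes 9 + 1 · -1 = 8
  Term 2 contributes 8 + 2 · -1 = 6
p(-1) = ⊕ of these = min[0, 8, 6] = 0.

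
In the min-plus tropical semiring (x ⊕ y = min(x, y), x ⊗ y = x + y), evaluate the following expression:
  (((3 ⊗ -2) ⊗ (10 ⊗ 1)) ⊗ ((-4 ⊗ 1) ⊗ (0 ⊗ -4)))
(((3 ⊗ -2) ⊗ (10 ⊗ 1)) ⊗ ((-4 ⊗ 1) ⊗ (0 ⊗ -4))) = 5

Expand innermost to outermost. Recall ⊕ takes the minimum of its arguments and ⊗ takes their sum. Working out the expression (((3 ⊗ -2) ⊗ (10 ⊗ 1)) ⊗ ((-4 ⊗ 1) ⊗ (0 ⊗ -4))) gives 5.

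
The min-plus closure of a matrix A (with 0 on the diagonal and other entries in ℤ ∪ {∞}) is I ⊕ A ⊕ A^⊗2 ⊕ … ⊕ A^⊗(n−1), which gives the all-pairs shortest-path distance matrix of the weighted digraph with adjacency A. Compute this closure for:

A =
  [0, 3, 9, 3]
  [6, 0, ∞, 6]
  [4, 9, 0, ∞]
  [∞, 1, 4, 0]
Closure =
  [0, 3, 7, 3]
  [6, 0, 10, 6]
  [4, 7, 0, 7]
  [7, 1, 4, 0]

This is the Floyd-Warshall all-pairs shortest-path computation. For each intermediate vertex k = 0, 1, …, 3, update dist[i][j] ← min(dist[i][j], dist[i][k] + dist[k][j]). The final matrix gives, for each (i, j), the minimum total weight of any directed path from i to j (possibly empty when i = j).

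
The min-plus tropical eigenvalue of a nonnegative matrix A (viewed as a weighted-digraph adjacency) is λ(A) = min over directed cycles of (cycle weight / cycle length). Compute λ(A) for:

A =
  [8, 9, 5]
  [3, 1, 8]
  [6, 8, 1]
λ(A) = 1

Enumerate directed cycles and compute their means (weight / length). Sample:
  cycle 0 → 0: weight = 8, length = 1, mean = 8/1 ≈ 8.000
  cycle 1 → 1: weight = 1, length = 1, mean = 1/1 ≈ 1.000
  cycle 2 → 2: weight = 1, length = 1, mean = 1/1 ≈ 1.000
  cycle 0 → 1 → 0: weight = 12, length = 2, mean = 12/2 ≈ 6.000
  cycle 0 → 2 → 0: weight = 11, length = 2, mean = 11/2 ≈ 5.500
  cycle 1 → 0 → 1: weight = 12, length = 2, mean = 12/2 ≈ 6.000
Minimum mean = 1.000, attained e.g. along the cycle 1 → 1 with weight 1 and length 1. So λ(A) = 1/1 = 1.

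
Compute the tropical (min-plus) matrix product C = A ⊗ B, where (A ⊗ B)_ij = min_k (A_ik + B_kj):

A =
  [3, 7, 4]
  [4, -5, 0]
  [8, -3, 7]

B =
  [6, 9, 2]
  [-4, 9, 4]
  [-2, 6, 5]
A ⊗ B =
  [2, 10, 5]
  [-9, 4, -1]
  [-7, 6, 1]

Apply the min-plus product entry-by-entry:
  C[0][0] = min over k of (A[0][0] + B[0][0] = 3 + 6 = 9, A[0][1] + B[1][0] = 7 + -4 = 3, A[0][2] + B[2][0] = 4 + -2 = 2) = 2 (attained at k = 2)
  C[0][1] = min over k of (A[0][0] + B[0][1] = 3 + 9 = 12, A[0][1] + B[1][1] = 7 + 9 = 16, A[0][2] + B[2][1] = 4 + 6 = 10) = 10 (attained at k = 2)
  C[0][2] = min over k of (A[0][0] + B[0][2] = 3 + 2 = 5, A[0][1] + B[1][2] = 7 + 4 = 11, A[0][2] + B[2][2] = 4 + 5 = 9) = 5 (attained at k = 0)
  C[1][0] = min over k of (A[1][0] + B[0][0] = 4 + 6 = 10, A[1][1] + B[1][0] = -5 + -4 = -9, A[1][2] + B[2][0] = 0 + -2 = -2) = -9 (attained at k = 1)
  C[1][1] = min over k of (A[1][0] + B[0][1] = 4 + 9 = 13, A[1][1] + B[1][1] = -5 + 9 = 4, A[1][2] + B[2][1] = 0 + 6 = 6) = 4 (attained at k = 1)
  C[1][2] = min over k of (A[1][0] + B[0][2] = 4 + 2 = 6, A[1][1] + B[1][2] = -5 + 4 = -1, A[1][2] + B[2][2] = 0 + 5 = 5) = -1 (attained at k = 1)
  C[2][0] = min over k of (A[2][0] + B[0][0] = 8 + 6 = 14, A[2][1] + B[1][0] = -3 + -4 = -7, A[2][2] + B[2][0] = 7 + -2 = 5) = -7 (attained at k = 1)
  C[2][1] = min over k of (A[2][0] + B[0][1] = 8 + 9 = 17, A[2][1] + B[1][1] = -3 + 9 = 6, A[2][2] + B[2][1] = 7 + 6 = 13) = 6 (attained at k = 1)
  C[2][2] = min over k of (A[2][0] + B[0][2] = 8 + 2 = 10, A[2][1] + B[1][2] = -3 + 4 = 1, A[2][2] + B[2][2] = 7 + 5 = 12) = 1 (attained at k = 1)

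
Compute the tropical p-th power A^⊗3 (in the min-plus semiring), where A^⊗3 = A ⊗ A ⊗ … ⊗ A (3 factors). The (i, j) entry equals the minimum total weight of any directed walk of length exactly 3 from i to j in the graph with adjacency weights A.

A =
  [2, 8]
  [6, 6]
A^⊗3 =
  [6, 12]
  [10, 16]

Each entry (A^⊗3)_ij equals the minimum over all length-3 walks i = v_0 → v_1 → … → v_3 = j of Σ_t A[v_t][v_{t+1}]. For example, for (i, j) = (0, 1) we minimise over 4 possible intermediate vertex sequences; the minimum is 12, attained along the walk 0 → 0 → 0 → 1.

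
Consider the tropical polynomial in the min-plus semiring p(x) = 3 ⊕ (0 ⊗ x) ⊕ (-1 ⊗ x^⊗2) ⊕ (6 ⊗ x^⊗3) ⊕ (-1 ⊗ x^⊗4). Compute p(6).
p(6) = 3

A tropical monomial a ⊗ x^⊗i evaluates to a + i · x. Evaluating each term at x = 6:
  Term 0 contributes 3 + 0 · 6 = 3
  Term 1 contributes 0 + 1 · 6 = 6
  Term 2 contributes -1 + 2 · 6 = 11
  Term 3 contributes 6 + 3 · 6 = 24
  Term 4 contributes -1 + 4 · 6 = 23
p(6) = ⊕ of these = min[3, 6, 11, 24, 23] = 3.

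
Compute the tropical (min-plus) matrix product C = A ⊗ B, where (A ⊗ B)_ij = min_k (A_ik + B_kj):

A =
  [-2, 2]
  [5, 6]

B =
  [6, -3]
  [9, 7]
A ⊗ B =
  [4, -5]
  [11, 2]

Apply the min-plus product entry-by-entry:
  C[0][0] = min over k of (A[0][0] + B[0][0] = -2 + 6 = 4, A[0][1] + B[1][0] = 2 + 9 = 11) = 4 (attained at k = 0)
  C[0][1] = min over k of (A[0][0] + B[0][1] = -2 + -3 = -5, A[0][1] + B[1][1] = 2 + 7 = 9) = -5 (attained at k = 0)
  C[1][0] = min over k of (A[1][0] + B[0][0] = 5 + 6 = 11, A[1][1] + B[1][0] = 6 + 9 = 15) = 11 (attained at k = 0)
  C[1][1] = min over k of (A[1][0] + B[0][1] = 5 + -3 = 2, A[1][1] + B[1][1] = 6 + 7 = 13) = 2 (attained at k = 0)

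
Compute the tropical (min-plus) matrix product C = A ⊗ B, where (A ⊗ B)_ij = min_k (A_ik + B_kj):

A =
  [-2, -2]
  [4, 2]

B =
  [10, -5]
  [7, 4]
A ⊗ B =
  [5, -7]
  [9, -1]

Apply the min-plus product entry-by-entry:
  C[0][0] = min over k of (A[0][0] + B[0][0] = -2 + 10 = 8, A[0][1] + B[1][0] = -2 + 7 = 5) = 5 (attained at k = 1)
  C[0][1] = min over k of (A[0][0] + B[0][1] = -2 + -5 = -7, A[0][1] + B[1][1] = -2 + 4 = 2) = -7 (attained at k = 0)
  C[1][0] = min over k of (A[1][0] + B[0][0] = 4 + 10 = 14, A[1][1] + B[1][0] = 2 + 7 = 9) = 9 (attained at k = 1)
  C[1][1] = min over k of (A[1][0] + B[0][1] = 4 + -5 = -1, A[1][1] + B[1][1] = 2 + 4 = 6) = -1 (attained at k = 0)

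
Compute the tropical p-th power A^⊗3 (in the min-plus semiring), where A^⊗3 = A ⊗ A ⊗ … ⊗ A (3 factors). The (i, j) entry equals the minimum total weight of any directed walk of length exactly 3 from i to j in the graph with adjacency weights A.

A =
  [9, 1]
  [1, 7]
A^⊗3 =
  [9, 3]
  [3, 9]

Each entry (A^⊗3)_ij equals the minimum over all length-3 walks i = v_0 → v_1 → … → v_3 = j of Σ_t A[v_t][v_{t+1}]. For example, for (i, j) = (0, 1) we minimise over 4 possible intermediate vertex sequences; the minimum is 3, attained along the walk 0 → 1 → 0 → 1.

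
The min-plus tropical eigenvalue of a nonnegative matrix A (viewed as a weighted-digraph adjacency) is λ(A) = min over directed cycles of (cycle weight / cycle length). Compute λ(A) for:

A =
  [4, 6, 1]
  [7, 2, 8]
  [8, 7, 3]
λ(A) = 2

Enumerate directed cycles and compute their means (weight / length). Sample:
  cycle 0 → 0: weight = 4, length = 1, mean = 4/1 ≈ 4.000
  cycle 1 → 1: weight = 2, length = 1, mean = 2/1 ≈ 2.000
  cycle 2 → 2: weight = 3, length = 1, mean = 3/1 ≈ 3.000
  cycle 0 → 1 → 0: weight = 13, length = 2, mean = 13/2 ≈ 6.500
  cycle 0 → 2 → 0: weight = 9, length = 2, mean = 9/2 ≈ 4.500
  cycle 1 → 0 → 1: weight = 13, length = 2, mean = 13/2 ≈ 6.500
Minimum mean = 2.000, attained e.g. along the cycle 1 → 1 with weight 2 and length 1. So λ(A) = 2/1 = 2.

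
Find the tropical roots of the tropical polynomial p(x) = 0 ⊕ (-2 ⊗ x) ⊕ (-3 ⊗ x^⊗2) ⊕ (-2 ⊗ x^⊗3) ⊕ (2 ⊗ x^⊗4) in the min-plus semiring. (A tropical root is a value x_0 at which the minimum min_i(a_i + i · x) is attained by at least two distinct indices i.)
Roots: {-4, -1, 1, 2}

Each tropical root is a break point of the lower envelope of the lines y = a_i + i · x (there are 5 lines, with slopes 0, 1, ..., 4). Only the lines that attain the minimum somewhere contribute to roots; other lines are dominated. Here the surviving (envelope) indices are i = 4, i = 3, i = 2, i = 1, i = 0.
Intersections between consecutive envelope lines give the roots: for adjacent envelope indices i < j the intersection is x = (a_i − a_j) / (j − i). Reading off the sorted break points: {-4, -1, 1, 2}.
Verification: at each break x_0, at least two indices attain the minimum of min_i(a_i + i · x_0).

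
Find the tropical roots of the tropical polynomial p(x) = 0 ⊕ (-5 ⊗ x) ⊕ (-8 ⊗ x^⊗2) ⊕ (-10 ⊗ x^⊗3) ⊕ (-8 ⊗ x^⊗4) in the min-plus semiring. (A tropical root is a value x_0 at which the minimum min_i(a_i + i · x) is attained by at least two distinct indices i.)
Roots: {-2, 2, 3, 5}

Each tropical root is a break point of the lower envelope of the lines y = a_i + i · x (there are 5 lines, with slopes 0, 1, ..., 4). Only the lines that attain the minimum somewhere contribute to roots; other lines are dominated. Here the surviving (envelope) indices are i = 4, i = 3, i = 2, i = 1, i = 0.
Intersections between consecutive envelope lines give the roots: for adjacent envelope indices i < j the intersection is x = (a_i − a_j) / (j − i). Reading off the sorted break points: {-2, 2, 3, 5}.
Verification: at each break x_0, at least two indices attain the minimum of min_i(a_i + i · x_0).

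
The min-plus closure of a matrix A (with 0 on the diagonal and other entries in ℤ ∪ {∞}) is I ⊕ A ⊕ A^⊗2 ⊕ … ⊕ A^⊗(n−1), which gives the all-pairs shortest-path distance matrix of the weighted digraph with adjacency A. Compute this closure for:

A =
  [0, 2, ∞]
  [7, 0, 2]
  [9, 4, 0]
Closure =
  [0, 2, 4]
  [7, 0, 2]
  [9, 4, 0]

This is the Floyd-Warshall all-pairs shortest-path computation. For each intermediate vertex k = 0, 1, …, 2, update dist[i][j] ← min(dist[i][j], dist[i][k] + dist[k][j]). The final matrix gives, for each (i, j), the minimum total weight of any directed path from i to j (possibly empty when i = j).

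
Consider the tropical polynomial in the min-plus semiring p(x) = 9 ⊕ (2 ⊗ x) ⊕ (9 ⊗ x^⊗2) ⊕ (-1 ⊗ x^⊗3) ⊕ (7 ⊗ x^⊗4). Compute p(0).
p(0) = -1

A tropical monomial a ⊗ x^⊗i evaluates to a + i · x. Evaluating each term at x = 0:
  Term 0 contributes 9 + 0 · 0 = 9
  Term 1 contributes 2 + 1 · 0 = 2
  Term 2 contributes 9 + 2 · 0 = 9
  Term 3 contributes -1 + 3 · 0 = -1
  Term 4 contributes 7 + 4 · 0 = 7
p(0) = ⊕ of these = min[9, 2, 9, -1, 7] = -1.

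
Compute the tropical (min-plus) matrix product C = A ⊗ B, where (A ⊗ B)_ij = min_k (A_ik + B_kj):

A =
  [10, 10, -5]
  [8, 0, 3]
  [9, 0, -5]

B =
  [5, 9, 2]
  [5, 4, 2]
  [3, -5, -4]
A ⊗ B =
  [-2, -10, -9]
  [5, -2, -1]
  [-2, -10, -9]

Apply the min-plus product entry-by-entry:
  C[0][0] = min over k of (A[0][0] + B[0][0] = 10 + 5 = 15, A[0][1] + B[1][0] = 10 + 5 = 15, A[0][2] + B[2][0] = -5 + 3 = -2) = -2 (attained at k = 2)
  C[0][1] = min over k of (A[0][0] + B[0][1] = 10 + 9 = 19, A[0][1] + B[1][1] = 10 + 4 = 14, A[0][2] + B[2][1] = -5 + -5 = -10) = -10 (attained at k = 2)
  C[0][2] = min over k of (A[0][0] + B[0][2] = 10 + 2 = 12, A[0][1] + B[1][2] = 10 + 2 = 12, A[0][2] + B[2][2] = -5 + -4 = -9) = -9 (attained at k = 2)
  C[1][0] = min over k of (A[1][0] + B[0][0] = 8 + 5 = 13, A[1][1] + B[1][0] = 0 + 5 = 5, A[1][2] + B[2][0] = 3 + 3 = 6) = 5 (attained at k = 1)
  C[1][1] = min over k of (A[1][0] + B[0][1] = 8 + 9 = 17, A[1][1] + B[1][1] = 0 + 4 = 4, A[1][2] + B[2][1] = 3 + -5 = -2) = -2 (attained at k = 2)
  C[1][2] = min over k of (A[1][0] + B[0][2] = 8 + 2 = 10, A[1][1] + B[1][2] = 0 + 2 = 2, A[1][2] + B[2][2] = 3 + -4 = -1) = -1 (attained at k = 2)
  C[2][0] = min over k of (A[2][0] + B[0][0] = 9 + 5 = 14, A[2][1] + B[1][0] = 0 + 5 = 5, A[2][2] + B[2][0] = -5 + 3 = -2) = -2 (attained at k = 2)
  C[2][1] = min over k of (A[2][0] + B[0][1] = 9 + 9 = 18, A[2][1] + B[1][1] = 0 + 4 = 4, A[2][2] + B[2][1] = -5 + -5 = -10) = -10 (attained at k = 2)
  C[2][2] = min over k of (A[2][0] + B[0][2] = 9 + 2 = 11, A[2][1] + B[1][2] = 0 + 2 = 2, A[2][2] + B[2][2] = -5 + -4 = -9) = -9 (attained at k = 2)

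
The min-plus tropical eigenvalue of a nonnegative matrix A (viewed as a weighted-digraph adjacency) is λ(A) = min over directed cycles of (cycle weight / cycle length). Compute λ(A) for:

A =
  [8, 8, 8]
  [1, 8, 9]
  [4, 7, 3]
λ(A) = 3

Enumerate directed cycles and compute their means (weight / length). Sample:
  cycle 0 → 0: weight = 8, length = 1, mean = 8/1 ≈ 8.000
  cycle 1 → 1: weight = 8, length = 1, mean = 8/1 ≈ 8.000
  cycle 2 → 2: weight = 3, length = 1, mean = 3/1 ≈ 3.000
  cycle 0 → 1 → 0: weight = 9, length = 2, mean = 9/2 ≈ 4.500
  cycle 0 → 2 → 0: weight = 12, length = 2, mean = 12/2 ≈ 6.000
  cycle 1 → 0 → 1: weight = 9, length = 2, mean = 9/2 ≈ 4.500
Minimum mean = 3.000, attained e.g. along the cycle 2 → 2 with weight 3 and length 1. So λ(A) = 3/1 = 3.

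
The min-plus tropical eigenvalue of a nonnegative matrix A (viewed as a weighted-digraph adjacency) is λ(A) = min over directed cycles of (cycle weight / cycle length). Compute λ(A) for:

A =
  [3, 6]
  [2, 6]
λ(A) = 3

Enumerate directed cycles and compute their means (weight / length). Sample:
  cycle 0 → 0: weight = 3, length = 1, mean = 3/1 ≈ 3.000
  cycle 1 → 1: weight = 6, length = 1, mean = 6/1 ≈ 6.000
  cycle 0 → 1 → 0: weight = 8, length = 2, mean = 8/2 ≈ 4.000
  cycle 1 → 0 → 1: weight = 8, length = 2, mean = 8/2 ≈ 4.000
Minimum mean = 3.000, attained e.g. along the cycle 0 → 0 with weight 3 and length 1. So λ(A) = 3/1 = 3.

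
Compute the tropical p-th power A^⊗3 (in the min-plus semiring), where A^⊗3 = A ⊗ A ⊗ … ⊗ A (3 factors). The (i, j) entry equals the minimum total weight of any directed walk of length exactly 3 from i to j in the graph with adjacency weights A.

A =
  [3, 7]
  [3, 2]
A^⊗3 =
  [9, 11]
  [7, 6]

Each entry (A^⊗3)_ij equals the minimum over all length-3 walks i = v_0 → v_1 → … → v_3 = j of Σ_t A[v_t][v_{t+1}]. For example, for (i, j) = (0, 1) we minimise over 4 possible intermediate vertex sequences; the minimum is 11, attained along the walk 0 → 1 → 1 → 1.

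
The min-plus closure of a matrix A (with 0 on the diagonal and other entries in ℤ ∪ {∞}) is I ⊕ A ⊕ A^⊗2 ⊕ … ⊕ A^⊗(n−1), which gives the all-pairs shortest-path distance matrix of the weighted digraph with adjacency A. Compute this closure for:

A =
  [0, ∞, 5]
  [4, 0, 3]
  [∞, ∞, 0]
Closure =
  [0, ∞, 5]
  [4, 0, 3]
  [∞, ∞, 0]

This is the Floyd-Warshall all-pairs shortest-path computation. For each intermediate vertex k = 0, 1, …, 2, update dist[i][j] ← min(dist[i][j], dist[i][k] + dist[k][j]). The final matrix gives, for each (i, j), the minimum total weight of any directed path from i to j (possibly empty when i = j).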